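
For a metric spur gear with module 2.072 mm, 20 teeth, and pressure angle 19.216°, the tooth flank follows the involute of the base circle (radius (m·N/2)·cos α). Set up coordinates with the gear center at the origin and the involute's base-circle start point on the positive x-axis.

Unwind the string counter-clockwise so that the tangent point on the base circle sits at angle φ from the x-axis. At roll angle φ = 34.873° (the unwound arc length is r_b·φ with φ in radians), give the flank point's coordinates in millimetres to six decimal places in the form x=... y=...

x=22.860847 y=1.416761

pitch radius r_p = m·N/2 = 2.072·20/2 = 20.720000
base radius r_b = r_p·cos α = 20.720000·cos 19.216° = 19.565575
roll angle φ = 34.873° = 0.60864867 rad
x = r_b·(cos φ + φ·sin φ) = 19.565575·(0.82042140 + 0.60864867·0.57175932) = 22.860847
y = r_b·(sin φ − φ·cos φ) = 19.565575·(0.57175932 − 0.60864867·0.82042140) = 1.416761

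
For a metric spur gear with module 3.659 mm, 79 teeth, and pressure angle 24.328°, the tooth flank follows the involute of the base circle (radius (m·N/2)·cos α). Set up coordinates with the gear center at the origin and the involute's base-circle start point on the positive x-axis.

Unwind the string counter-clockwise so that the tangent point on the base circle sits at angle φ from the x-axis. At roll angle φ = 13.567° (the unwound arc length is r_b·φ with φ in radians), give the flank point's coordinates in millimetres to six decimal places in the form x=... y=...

x=135.336940 y=0.579561

pitch radius r_p = m·N/2 = 3.659·79/2 = 144.530500
base radius r_b = r_p·cos α = 144.530500·cos 24.328° = 131.696490
roll angle φ = 13.567° = 0.23678882 rad
x = r_b·(cos φ + φ·sin φ) = 131.696490·(0.97209627 + 0.23678882·0.23458226) = 135.336940
y = r_b·(sin φ − φ·cos φ) = 131.696490·(0.23458226 − 0.23678882·0.97209627) = 0.579561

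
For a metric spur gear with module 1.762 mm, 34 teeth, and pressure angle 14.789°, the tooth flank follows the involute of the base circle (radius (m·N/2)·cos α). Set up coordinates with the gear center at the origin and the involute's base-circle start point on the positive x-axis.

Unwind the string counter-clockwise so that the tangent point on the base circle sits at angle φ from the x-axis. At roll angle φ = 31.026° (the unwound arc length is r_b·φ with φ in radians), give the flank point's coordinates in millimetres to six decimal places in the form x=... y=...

x=32.901652 y=1.488414

pitch radius r_p = m·N/2 = 1.762·34/2 = 29.954000
base radius r_b = r_p·cos α = 29.954000·cos 14.789° = 28.961696
roll angle φ = 31.026° = 0.54150585 rad
x = r_b·(cos φ + φ·sin φ) = 28.961696·(0.85693350 + 0.54150585·0.51542699) = 32.901652
y = r_b·(sin φ − φ·cos φ) = 28.961696·(0.51542699 − 0.54150585·0.85693350) = 1.488414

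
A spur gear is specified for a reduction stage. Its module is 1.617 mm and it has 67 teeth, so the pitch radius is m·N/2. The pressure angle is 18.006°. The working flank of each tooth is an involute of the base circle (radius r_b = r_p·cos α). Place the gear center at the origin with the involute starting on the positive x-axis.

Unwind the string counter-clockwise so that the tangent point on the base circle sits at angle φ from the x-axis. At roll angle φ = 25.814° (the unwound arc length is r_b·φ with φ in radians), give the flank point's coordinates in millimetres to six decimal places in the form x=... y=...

x=56.482705 y=1.538799

pitch radius r_p = m·N/2 = 1.617·67/2 = 54.169500
base radius r_b = r_p·cos α = 54.169500·cos 18.006° = 51.516503
roll angle φ = 25.814° = 0.45053929 rad
x = r_b·(cos φ + φ·sin φ) = 51.516503·(0.90021240 + 0.45053929·0.43545108) = 56.482705
y = r_b·(sin φ − φ·cos φ) = 51.516503·(0.43545108 − 0.45053929·0.90021240) = 1.538799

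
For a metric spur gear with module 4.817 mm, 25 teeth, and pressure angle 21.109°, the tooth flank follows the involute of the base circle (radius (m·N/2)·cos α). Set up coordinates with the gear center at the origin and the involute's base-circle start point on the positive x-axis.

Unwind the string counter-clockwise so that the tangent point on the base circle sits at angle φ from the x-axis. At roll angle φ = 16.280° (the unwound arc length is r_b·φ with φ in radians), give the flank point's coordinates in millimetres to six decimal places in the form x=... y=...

x=58.394031 y=0.426073

pitch radius r_p = m·N/2 = 4.817·25/2 = 60.212500
base radius r_b = r_p·cos α = 60.212500·cos 21.109° = 56.172059
roll angle φ = 16.280° = 0.28413960 rad
x = r_b·(cos φ + φ·sin φ) = 56.172059·(0.95990320 + 0.28413960·0.28033166) = 58.394031
y = r_b·(sin φ − φ·cos φ) = 56.172059·(0.28033166 − 0.28413960·0.95990320) = 0.426073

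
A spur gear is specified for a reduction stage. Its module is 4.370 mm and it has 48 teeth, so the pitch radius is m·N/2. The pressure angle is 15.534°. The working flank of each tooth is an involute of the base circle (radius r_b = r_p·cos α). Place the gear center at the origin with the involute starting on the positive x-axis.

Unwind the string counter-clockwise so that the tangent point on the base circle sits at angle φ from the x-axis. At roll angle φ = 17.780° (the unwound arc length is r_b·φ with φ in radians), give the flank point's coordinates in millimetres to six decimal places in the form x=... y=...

pitch radius r_p = m·N/2 = 4.370·48/2 = 104.880000
base radius r_b = r_p·cos α = 104.880000·cos 15.534° = 101.048912
roll angle φ = 17.780° = 0.31031954 rad
x = r_b·(cos φ + φ·sin φ) = 101.048912·(0.95223604 + 0.31031954·0.30536293) = 105.797820
y = r_b·(sin φ − φ·cos φ) = 101.048912·(0.30536293 − 0.31031954·0.95223604) = 0.996896

x=105.797820 y=0.996896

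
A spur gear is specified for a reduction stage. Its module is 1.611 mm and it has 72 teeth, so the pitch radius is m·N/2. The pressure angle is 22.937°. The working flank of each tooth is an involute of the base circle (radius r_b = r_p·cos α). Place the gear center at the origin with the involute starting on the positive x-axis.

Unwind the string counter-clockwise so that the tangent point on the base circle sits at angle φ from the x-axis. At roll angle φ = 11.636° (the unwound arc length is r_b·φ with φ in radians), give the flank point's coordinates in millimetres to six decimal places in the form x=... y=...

pitch radius r_p = m·N/2 = 1.611·72/2 = 57.996000
base radius r_b = r_p·cos α = 57.996000·cos 22.937° = 53.410484
roll angle φ = 11.636° = 0.20308651 rad
x = r_b·(cos φ + φ·sin φ) = 53.410484·(0.97944872 + 0.20308651·0.20169337) = 54.500588
y = r_b·(sin φ − φ·cos φ) = 53.410484·(0.20169337 − 0.20308651·0.97944872) = 0.148510

x=54.500588 y=0.148510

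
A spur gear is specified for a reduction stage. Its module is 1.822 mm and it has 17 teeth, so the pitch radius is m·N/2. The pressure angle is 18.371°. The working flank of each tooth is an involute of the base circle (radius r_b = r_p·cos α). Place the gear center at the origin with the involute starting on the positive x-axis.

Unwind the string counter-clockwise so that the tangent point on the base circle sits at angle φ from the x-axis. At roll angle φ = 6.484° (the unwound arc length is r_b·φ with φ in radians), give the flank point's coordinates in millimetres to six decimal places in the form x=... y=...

x=14.791529 y=0.007091

pitch radius r_p = m·N/2 = 1.822·17/2 = 15.487000
base radius r_b = r_p·cos α = 15.487000·cos 18.371° = 14.697715
roll angle φ = 6.484° = 0.11316715 rad
x = r_b·(cos φ + φ·sin φ) = 14.697715·(0.99360343 + 0.11316715·0.11292575) = 14.791529
y = r_b·(sin φ − φ·cos φ) = 14.697715·(0.11292575 − 0.11316715·0.99360343) = 0.007091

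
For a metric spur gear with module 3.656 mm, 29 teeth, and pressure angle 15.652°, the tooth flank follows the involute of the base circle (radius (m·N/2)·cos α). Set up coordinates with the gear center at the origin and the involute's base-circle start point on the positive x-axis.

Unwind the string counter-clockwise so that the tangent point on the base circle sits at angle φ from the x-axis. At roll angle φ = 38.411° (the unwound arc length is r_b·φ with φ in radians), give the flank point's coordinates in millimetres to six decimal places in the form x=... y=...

pitch radius r_p = m·N/2 = 3.656·29/2 = 53.012000
base radius r_b = r_p·cos α = 53.012000·cos 15.652° = 51.046215
roll angle φ = 38.411° = 0.67039842 rad
x = r_b·(cos φ + φ·sin φ) = 51.046215·(0.78357419 + 0.67039842·0.62129823) = 61.260130
y = r_b·(sin φ − φ·cos φ) = 51.046215·(0.62129823 − 0.67039842·0.78357419) = 4.899994

x=61.260130 y=4.899994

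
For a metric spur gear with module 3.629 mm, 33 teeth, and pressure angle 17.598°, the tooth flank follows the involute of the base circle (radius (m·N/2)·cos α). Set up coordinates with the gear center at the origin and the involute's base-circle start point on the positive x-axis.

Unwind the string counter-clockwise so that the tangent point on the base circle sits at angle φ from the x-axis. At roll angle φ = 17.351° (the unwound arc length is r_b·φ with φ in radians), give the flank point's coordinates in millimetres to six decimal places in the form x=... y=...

x=59.633715 y=0.523542

pitch radius r_p = m·N/2 = 3.629·33/2 = 59.878500
base radius r_b = r_p·cos α = 59.878500·cos 17.598° = 57.076259
roll angle φ = 17.351° = 0.30283208 rad
x = r_b·(cos φ + φ·sin φ) = 57.076259·(0.95449572 + 0.30283208·0.29822461) = 59.633715
y = r_b·(sin φ − φ·cos φ) = 57.076259·(0.29822461 − 0.30283208·0.95449572) = 0.523542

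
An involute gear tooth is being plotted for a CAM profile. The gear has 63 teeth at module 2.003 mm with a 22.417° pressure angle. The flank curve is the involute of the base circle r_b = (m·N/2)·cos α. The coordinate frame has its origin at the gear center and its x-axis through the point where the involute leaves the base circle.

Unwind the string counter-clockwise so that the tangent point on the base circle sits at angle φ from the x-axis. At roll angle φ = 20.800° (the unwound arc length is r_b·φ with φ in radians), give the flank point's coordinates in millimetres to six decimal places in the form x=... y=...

x=62.044351 y=0.917980

pitch radius r_p = m·N/2 = 2.003·63/2 = 63.094500
base radius r_b = r_p·cos α = 63.094500·cos 22.417° = 58.326633
roll angle φ = 20.800° = 0.36302848 rad
x = r_b·(cos φ + φ·sin φ) = 58.326633·(0.93482568 + 0.36302848·0.35510696) = 62.044351
y = r_b·(sin φ − φ·cos φ) = 58.326633·(0.35510696 − 0.36302848·0.93482568) = 0.917980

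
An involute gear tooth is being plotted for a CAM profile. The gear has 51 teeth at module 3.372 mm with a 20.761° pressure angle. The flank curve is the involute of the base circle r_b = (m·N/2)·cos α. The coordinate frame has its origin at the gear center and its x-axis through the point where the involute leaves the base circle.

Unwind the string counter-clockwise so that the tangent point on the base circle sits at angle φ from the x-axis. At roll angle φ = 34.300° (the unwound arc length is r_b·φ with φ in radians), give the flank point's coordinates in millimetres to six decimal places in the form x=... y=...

x=93.544666 y=5.546500

pitch radius r_p = m·N/2 = 3.372·51/2 = 85.986000
base radius r_b = r_p·cos α = 85.986000·cos 20.761° = 80.402686
roll angle φ = 34.300° = 0.59864793 rad
x = r_b·(cos φ + φ·sin φ) = 80.402686·(0.82609829 + 0.59864793·0.56352605) = 93.544666
y = r_b·(sin φ − φ·cos φ) = 80.402686·(0.56352605 − 0.59864793·0.82609829) = 5.546500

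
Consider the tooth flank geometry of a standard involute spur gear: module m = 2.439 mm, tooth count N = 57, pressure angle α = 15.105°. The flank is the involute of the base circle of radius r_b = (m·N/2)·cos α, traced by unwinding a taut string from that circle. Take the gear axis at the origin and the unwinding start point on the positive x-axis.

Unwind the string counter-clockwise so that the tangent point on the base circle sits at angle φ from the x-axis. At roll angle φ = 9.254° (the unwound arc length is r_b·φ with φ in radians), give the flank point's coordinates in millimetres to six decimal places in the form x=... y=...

x=67.979497 y=0.094005

pitch radius r_p = m·N/2 = 2.439·57/2 = 69.511500
base radius r_b = r_p·cos α = 69.511500·cos 15.105° = 67.109870
roll angle φ = 9.254° = 0.16151277 rad
x = r_b·(cos φ + φ·sin φ) = 67.109870·(0.98698514 + 0.16151277·0.16081147) = 67.979497
y = r_b·(sin φ − φ·cos φ) = 67.109870·(0.16081147 − 0.16151277·0.98698514) = 0.094005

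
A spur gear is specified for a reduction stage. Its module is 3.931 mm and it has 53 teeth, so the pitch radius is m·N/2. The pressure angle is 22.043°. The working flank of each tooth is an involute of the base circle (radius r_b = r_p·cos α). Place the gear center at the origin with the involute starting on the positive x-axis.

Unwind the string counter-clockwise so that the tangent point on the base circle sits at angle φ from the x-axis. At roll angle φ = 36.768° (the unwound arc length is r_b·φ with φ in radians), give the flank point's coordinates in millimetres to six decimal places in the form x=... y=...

pitch radius r_p = m·N/2 = 3.931·53/2 = 104.171500
base radius r_b = r_p·cos α = 104.171500·cos 22.043° = 96.556819
roll angle φ = 36.768° = 0.64172266 rad
x = r_b·(cos φ + φ·sin φ) = 96.556819·(0.80106580 + 0.64172266·0.59857629) = 114.437768
y = r_b·(sin φ − φ·cos φ) = 96.556819·(0.59857629 − 0.64172266·0.80106580) = 8.160424

x=114.437768 y=8.160424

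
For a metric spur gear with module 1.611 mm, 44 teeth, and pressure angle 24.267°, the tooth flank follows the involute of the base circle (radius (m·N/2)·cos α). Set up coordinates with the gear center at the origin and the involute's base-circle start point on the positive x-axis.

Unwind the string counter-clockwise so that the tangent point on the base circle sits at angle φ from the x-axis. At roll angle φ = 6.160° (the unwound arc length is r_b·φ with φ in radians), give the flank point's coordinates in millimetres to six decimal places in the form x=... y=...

x=32.496547 y=0.013369

pitch radius r_p = m·N/2 = 1.611·44/2 = 35.442000
base radius r_b = r_p·cos α = 35.442000·cos 24.267° = 32.310350
roll angle φ = 6.160° = 0.10751228 rad
x = r_b·(cos φ + φ·sin φ) = 32.310350·(0.99422612 + 0.10751228·0.10730528) = 32.496547
y = r_b·(sin φ − φ·cos φ) = 32.310350·(0.10730528 − 0.10751228·0.99422612) = 0.013369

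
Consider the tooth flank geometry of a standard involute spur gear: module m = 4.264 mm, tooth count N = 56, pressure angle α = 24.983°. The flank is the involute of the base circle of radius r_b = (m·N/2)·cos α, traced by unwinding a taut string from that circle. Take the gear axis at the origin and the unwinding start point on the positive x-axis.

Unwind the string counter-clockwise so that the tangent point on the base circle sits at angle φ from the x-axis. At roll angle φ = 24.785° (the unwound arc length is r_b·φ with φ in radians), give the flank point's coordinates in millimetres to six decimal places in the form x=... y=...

x=117.877518 y=2.865761

pitch radius r_p = m·N/2 = 4.264·56/2 = 119.392000
base radius r_b = r_p·cos α = 119.392000·cos 24.983° = 108.220866
roll angle φ = 24.785° = 0.43257986 rad
x = r_b·(cos φ + φ·sin φ) = 108.220866·(0.90788726 + 0.43257986·0.41921441) = 117.877518
y = r_b·(sin φ − φ·cos φ) = 108.220866·(0.41921441 − 0.43257986·0.90788726) = 2.865761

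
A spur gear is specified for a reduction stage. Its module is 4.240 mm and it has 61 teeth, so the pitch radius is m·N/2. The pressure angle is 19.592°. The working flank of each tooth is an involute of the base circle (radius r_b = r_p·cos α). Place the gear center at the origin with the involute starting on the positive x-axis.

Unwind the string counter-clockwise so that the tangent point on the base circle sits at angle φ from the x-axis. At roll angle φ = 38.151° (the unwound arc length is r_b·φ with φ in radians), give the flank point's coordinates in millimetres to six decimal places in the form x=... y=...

pitch radius r_p = m·N/2 = 4.240·61/2 = 129.320000
base radius r_b = r_p·cos α = 129.320000·cos 19.592° = 121.832926
roll angle φ = 38.151° = 0.66586056 rad
x = r_b·(cos φ + φ·sin φ) = 121.832926·(0.78638548 + 0.66586056·0.61773610) = 145.920706
y = r_b·(sin φ − φ·cos φ) = 121.832926·(0.61773610 − 0.66586056·0.78638548) = 11.466065

x=145.920706 y=11.466065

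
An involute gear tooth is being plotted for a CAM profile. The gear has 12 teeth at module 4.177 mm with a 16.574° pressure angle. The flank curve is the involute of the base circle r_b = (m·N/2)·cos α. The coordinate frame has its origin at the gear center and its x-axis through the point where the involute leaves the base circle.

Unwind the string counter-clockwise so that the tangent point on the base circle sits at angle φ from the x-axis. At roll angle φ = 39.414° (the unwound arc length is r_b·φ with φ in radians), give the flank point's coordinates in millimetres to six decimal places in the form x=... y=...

pitch radius r_p = m·N/2 = 4.177·12/2 = 25.062000
base radius r_b = r_p·cos α = 25.062000·cos 16.574° = 24.020727
roll angle φ = 39.414° = 0.68790407 rad
x = r_b·(cos φ + φ·sin φ) = 24.020727·(0.77257846 + 0.68790407·0.63491931) = 29.049275
y = r_b·(sin φ − φ·cos φ) = 24.020727·(0.63491931 − 0.68790407·0.77257846) = 2.485171

x=29.049275 y=2.485171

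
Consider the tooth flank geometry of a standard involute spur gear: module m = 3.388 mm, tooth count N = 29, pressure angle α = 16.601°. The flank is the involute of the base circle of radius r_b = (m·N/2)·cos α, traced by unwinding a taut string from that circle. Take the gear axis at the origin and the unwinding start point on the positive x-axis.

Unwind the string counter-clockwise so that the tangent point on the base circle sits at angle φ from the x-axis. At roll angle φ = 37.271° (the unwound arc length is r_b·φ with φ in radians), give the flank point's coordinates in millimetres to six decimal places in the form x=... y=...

x=56.009753 y=4.139568

pitch radius r_p = m·N/2 = 3.388·29/2 = 49.126000
base radius r_b = r_p·cos α = 49.126000·cos 16.601° = 47.078310
roll angle φ = 37.271° = 0.65050167 rad
x = r_b·(cos φ + φ·sin φ) = 47.078310·(0.79578010 + 0.65050167·0.60558570) = 56.009753
y = r_b·(sin φ − φ·cos φ) = 47.078310·(0.60558570 − 0.65050167·0.79578010) = 4.139568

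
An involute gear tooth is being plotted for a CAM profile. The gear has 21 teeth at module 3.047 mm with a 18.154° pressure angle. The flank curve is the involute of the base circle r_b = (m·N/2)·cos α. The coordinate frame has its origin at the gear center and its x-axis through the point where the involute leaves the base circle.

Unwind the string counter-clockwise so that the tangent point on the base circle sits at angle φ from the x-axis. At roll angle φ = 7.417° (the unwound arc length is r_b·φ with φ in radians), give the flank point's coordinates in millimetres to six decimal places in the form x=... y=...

x=30.654601 y=0.021946

pitch radius r_p = m·N/2 = 3.047·21/2 = 31.993500
base radius r_b = r_p·cos α = 31.993500·cos 18.154° = 30.400944
roll angle φ = 7.417° = 0.12945107 rad
x = r_b·(cos φ + φ·sin φ) = 30.400944·(0.99163290 + 0.12945107·0.12908983) = 30.654601
y = r_b·(sin φ − φ·cos φ) = 30.400944·(0.12908983 − 0.12945107·0.99163290) = 0.021946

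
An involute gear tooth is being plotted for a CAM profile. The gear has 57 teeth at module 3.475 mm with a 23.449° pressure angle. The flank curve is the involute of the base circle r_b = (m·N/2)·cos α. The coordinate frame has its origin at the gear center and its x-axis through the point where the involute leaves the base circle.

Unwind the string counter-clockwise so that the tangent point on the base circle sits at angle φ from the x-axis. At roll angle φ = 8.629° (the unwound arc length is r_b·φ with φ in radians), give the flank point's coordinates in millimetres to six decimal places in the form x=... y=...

x=91.883030 y=0.103222

pitch radius r_p = m·N/2 = 3.475·57/2 = 99.037500
base radius r_b = r_p·cos α = 99.037500·cos 23.449° = 90.858453
roll angle φ = 8.629° = 0.15060446 rad
x = r_b·(cos φ + φ·sin φ) = 90.858453·(0.98868057 + 0.15060446·0.15003578) = 91.883030
y = r_b·(sin φ − φ·cos φ) = 90.858453·(0.15003578 − 0.15060446·0.98868057) = 0.103222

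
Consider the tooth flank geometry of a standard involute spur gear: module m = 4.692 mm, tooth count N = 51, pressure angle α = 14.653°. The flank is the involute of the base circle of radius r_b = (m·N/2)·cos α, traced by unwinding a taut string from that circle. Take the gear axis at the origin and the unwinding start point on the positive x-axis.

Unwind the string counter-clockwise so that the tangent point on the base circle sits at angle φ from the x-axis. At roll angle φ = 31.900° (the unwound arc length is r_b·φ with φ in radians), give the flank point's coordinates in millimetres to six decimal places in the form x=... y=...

pitch radius r_p = m·N/2 = 4.692·51/2 = 119.646000
base radius r_b = r_p·cos α = 119.646000·cos 14.653° = 115.754584
roll angle φ = 31.900° = 0.55676003 rad
x = r_b·(cos φ + φ·sin φ) = 115.754584·(0.84897169 + 0.55676003·0.52843833) = 132.328908
y = r_b·(sin φ − φ·cos φ) = 115.754584·(0.52843833 − 0.55676003·0.84897169) = 6.455035

x=132.328908 y=6.455035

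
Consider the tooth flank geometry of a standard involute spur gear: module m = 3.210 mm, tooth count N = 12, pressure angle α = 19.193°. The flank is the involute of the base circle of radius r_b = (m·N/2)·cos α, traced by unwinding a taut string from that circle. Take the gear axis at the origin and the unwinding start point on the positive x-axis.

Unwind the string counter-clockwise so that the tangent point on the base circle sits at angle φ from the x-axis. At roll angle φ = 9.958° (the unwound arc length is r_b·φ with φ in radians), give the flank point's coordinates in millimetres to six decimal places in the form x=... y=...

x=18.462111 y=0.031735

pitch radius r_p = m·N/2 = 3.210·12/2 = 19.260000
base radius r_b = r_p·cos α = 19.260000·cos 19.193° = 18.189463
roll angle φ = 9.958° = 0.17379989 rad
x = r_b·(cos φ + φ·sin φ) = 18.189463·(0.98493478 + 0.17379989·0.17292623) = 18.462111
y = r_b·(sin φ − φ·cos φ) = 18.189463·(0.17292623 − 0.17379989·0.98493478) = 0.031735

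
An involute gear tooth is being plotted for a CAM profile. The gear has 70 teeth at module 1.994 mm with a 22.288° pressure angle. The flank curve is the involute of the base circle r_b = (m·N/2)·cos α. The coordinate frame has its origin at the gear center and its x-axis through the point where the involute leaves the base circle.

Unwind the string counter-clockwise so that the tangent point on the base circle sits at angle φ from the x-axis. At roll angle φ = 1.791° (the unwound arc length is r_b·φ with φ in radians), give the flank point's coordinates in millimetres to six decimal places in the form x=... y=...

x=64.607473 y=0.000657

pitch radius r_p = m·N/2 = 1.994·70/2 = 69.790000
base radius r_b = r_p·cos α = 69.790000·cos 22.288° = 64.575931
roll angle φ = 1.791° = 0.03125885 rad
x = r_b·(cos φ + φ·sin φ) = 64.575931·(0.99951148 + 0.03125885·0.03125376) = 64.607473
y = r_b·(sin φ − φ·cos φ) = 64.575931·(0.03125376 − 0.03125885·0.99951148) = 0.000657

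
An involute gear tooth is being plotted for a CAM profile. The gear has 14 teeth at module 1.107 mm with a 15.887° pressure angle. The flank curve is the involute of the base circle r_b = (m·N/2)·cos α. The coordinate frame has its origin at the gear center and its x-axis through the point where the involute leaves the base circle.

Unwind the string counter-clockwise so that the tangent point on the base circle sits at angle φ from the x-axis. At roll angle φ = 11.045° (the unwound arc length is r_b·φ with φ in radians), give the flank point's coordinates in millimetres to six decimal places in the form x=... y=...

pitch radius r_p = m·N/2 = 1.107·14/2 = 7.749000
base radius r_b = r_p·cos α = 7.749000·cos 15.887° = 7.453015
roll angle φ = 11.045° = 0.19277162 rad
x = r_b·(cos φ + φ·sin φ) = 7.453015·(0.98147702 + 0.19277162·0.19157990) = 7.590211
y = r_b·(sin φ − φ·cos φ) = 7.453015·(0.19157990 − 0.19277162·0.98147702) = 0.017731

x=7.590211 y=0.017731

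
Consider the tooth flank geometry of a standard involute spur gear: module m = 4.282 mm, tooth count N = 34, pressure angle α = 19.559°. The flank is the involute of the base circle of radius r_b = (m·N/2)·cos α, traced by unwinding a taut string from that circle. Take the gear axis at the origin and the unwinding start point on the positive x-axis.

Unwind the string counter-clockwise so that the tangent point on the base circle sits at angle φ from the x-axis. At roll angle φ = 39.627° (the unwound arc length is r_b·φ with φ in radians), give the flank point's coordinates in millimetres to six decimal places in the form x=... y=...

x=83.088788 y=7.208583

pitch radius r_p = m·N/2 = 4.282·34/2 = 72.794000
base radius r_b = r_p·cos α = 72.794000·cos 19.559° = 68.593586
roll angle φ = 39.627° = 0.69162162 rad
x = r_b·(cos φ + φ·sin φ) = 68.593586·(0.77021278 + 0.69162162·0.63778701) = 83.088788
y = r_b·(sin φ − φ·cos φ) = 68.593586·(0.63778701 − 0.69162162·0.77021278) = 7.208583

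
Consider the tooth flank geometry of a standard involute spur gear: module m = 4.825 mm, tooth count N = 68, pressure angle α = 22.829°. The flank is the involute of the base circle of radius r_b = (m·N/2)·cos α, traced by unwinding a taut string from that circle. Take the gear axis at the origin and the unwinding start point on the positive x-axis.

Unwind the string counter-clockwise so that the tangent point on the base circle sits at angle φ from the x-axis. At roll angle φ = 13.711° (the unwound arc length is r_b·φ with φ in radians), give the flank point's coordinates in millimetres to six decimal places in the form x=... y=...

x=155.466927 y=0.686720

pitch radius r_p = m·N/2 = 4.825·68/2 = 164.050000
base radius r_b = r_p·cos α = 164.050000·cos 22.829° = 151.199454
roll angle φ = 13.711° = 0.23930209 rad
x = r_b·(cos φ + φ·sin φ) = 151.199454·(0.97150363 + 0.23930209·0.23702467) = 155.466927
y = r_b·(sin φ − φ·cos φ) = 151.199454·(0.23702467 − 0.23930209·0.97150363) = 0.686720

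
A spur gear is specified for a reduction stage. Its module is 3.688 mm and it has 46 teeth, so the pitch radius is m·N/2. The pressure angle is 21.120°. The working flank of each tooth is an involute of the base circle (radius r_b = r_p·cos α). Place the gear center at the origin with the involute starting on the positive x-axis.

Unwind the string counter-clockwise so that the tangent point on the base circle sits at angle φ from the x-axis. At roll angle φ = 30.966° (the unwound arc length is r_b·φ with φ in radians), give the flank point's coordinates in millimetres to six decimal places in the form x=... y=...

pitch radius r_p = m·N/2 = 3.688·46/2 = 84.824000
base radius r_b = r_p·cos α = 84.824000·cos 21.120° = 79.126187
roll angle φ = 30.966° = 0.54045866 rad
x = r_b·(cos φ + φ·sin φ) = 79.126187·(0.85747278 + 0.54045866·0.51452933) = 89.852106
y = r_b·(sin φ − φ·cos φ) = 79.126187·(0.51452933 − 0.54045866·0.85747278) = 4.043407

x=89.852106 y=4.043407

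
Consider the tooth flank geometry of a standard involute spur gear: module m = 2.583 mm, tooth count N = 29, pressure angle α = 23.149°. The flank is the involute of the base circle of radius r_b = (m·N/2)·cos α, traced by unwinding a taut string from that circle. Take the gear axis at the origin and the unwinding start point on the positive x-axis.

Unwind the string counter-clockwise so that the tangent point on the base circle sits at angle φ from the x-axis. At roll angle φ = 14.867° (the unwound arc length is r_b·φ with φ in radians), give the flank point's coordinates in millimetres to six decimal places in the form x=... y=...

x=35.577848 y=0.199201

pitch radius r_p = m·N/2 = 2.583·29/2 = 37.453500
base radius r_b = r_p·cos α = 37.453500·cos 23.149° = 34.437955
roll angle φ = 14.867° = 0.25947810 rad
x = r_b·(cos φ + φ·sin φ) = 34.437955·(0.96652402 + 0.25947810·0.25657616) = 35.577848
y = r_b·(sin φ − φ·cos φ) = 34.437955·(0.25657616 − 0.25947810·0.96652402) = 0.199201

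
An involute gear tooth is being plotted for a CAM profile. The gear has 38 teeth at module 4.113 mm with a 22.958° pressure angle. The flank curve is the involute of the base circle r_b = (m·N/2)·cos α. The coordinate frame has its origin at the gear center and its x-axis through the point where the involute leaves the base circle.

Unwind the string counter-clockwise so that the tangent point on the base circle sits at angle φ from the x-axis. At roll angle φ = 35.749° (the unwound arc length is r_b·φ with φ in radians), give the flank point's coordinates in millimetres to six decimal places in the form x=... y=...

pitch radius r_p = m·N/2 = 4.113·38/2 = 78.147000
base radius r_b = r_p·cos α = 78.147000·cos 22.958° = 71.957056
roll angle φ = 35.749° = 0.62393775 rad
x = r_b·(cos φ + φ·sin φ) = 71.957056·(0.81158418 + 0.62393775·0.58423550) = 84.629469
y = r_b·(sin φ − φ·cos φ) = 71.957056·(0.58423550 − 0.62393775·0.81158418) = 5.602396

x=84.629469 y=5.602396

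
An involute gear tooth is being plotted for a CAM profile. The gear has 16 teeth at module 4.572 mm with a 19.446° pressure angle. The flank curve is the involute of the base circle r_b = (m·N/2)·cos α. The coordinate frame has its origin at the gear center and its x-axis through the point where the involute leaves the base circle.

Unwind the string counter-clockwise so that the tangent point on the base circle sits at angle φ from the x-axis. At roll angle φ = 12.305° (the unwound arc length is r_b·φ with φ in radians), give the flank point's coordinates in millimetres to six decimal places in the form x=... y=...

pitch radius r_p = m·N/2 = 4.572·16/2 = 36.576000
base radius r_b = r_p·cos α = 36.576000·cos 19.446° = 34.489547
roll angle φ = 12.305° = 0.21476276 rad
x = r_b·(cos φ + φ·sin φ) = 34.489547·(0.97702698 + 0.21476276·0.21311565) = 35.275780
y = r_b·(sin φ − φ·cos φ) = 34.489547·(0.21311565 − 0.21476276·0.97702698) = 0.113355

x=35.275780 y=0.113355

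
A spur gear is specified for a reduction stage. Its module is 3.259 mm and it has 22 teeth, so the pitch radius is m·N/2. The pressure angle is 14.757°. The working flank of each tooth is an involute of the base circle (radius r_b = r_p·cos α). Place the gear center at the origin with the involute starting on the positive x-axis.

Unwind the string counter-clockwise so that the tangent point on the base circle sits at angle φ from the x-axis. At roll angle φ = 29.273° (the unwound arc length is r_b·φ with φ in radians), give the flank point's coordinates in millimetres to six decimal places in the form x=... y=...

x=38.900000 y=1.501218

pitch radius r_p = m·N/2 = 3.259·22/2 = 35.849000
base radius r_b = r_p·cos α = 35.849000·cos 14.757° = 34.666515
roll angle φ = 29.273° = 0.51091023 rad
x = r_b·(cos φ + φ·sin φ) = 34.666515·(0.87229979 + 0.51091023·0.48897144) = 38.900000
y = r_b·(sin φ − φ·cos φ) = 34.666515·(0.48897144 − 0.51091023·0.87229979) = 1.501218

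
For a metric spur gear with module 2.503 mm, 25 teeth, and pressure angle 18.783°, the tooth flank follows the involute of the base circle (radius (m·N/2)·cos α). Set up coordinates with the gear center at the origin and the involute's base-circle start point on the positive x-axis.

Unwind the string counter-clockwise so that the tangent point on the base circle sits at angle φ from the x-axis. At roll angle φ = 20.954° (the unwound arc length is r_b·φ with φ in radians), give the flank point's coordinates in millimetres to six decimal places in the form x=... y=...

x=31.536433 y=0.476536

pitch radius r_p = m·N/2 = 2.503·25/2 = 31.287500
base radius r_b = r_p·cos α = 31.287500·cos 18.783° = 29.621279
roll angle φ = 20.954° = 0.36571629 rad
x = r_b·(cos φ + φ·sin φ) = 29.621279·(0.93386784 + 0.36571629·0.35761831) = 31.536433
y = r_b·(sin φ − φ·cos φ) = 29.621279·(0.35761831 − 0.36571629·0.93386784) = 0.476536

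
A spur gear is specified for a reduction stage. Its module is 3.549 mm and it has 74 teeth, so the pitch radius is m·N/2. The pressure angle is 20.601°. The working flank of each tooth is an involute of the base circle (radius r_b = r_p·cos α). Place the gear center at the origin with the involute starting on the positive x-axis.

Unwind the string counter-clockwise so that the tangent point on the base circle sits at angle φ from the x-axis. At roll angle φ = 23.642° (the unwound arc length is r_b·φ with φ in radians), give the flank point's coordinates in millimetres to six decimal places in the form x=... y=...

x=132.938851 y=2.829823

pitch radius r_p = m·N/2 = 3.549·74/2 = 131.313000
base radius r_b = r_p·cos α = 131.313000·cos 20.601° = 122.915979
roll angle φ = 23.642° = 0.41263074 rad
x = r_b·(cos φ + φ·sin φ) = 122.915979·(0.91606901 + 0.41263074·0.40102065) = 132.938851
y = r_b·(sin φ − φ·cos φ) = 122.915979·(0.40102065 − 0.41263074·0.91606901) = 2.829823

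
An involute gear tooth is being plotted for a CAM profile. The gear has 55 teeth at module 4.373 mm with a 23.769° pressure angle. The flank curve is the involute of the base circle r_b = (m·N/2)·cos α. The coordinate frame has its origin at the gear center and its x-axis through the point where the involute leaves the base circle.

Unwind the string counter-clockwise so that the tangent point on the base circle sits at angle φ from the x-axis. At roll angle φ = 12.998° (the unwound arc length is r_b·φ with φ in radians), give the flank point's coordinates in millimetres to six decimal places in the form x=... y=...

pitch radius r_p = m·N/2 = 4.373·55/2 = 120.257500
base radius r_b = r_p·cos α = 120.257500·cos 23.769° = 110.057003
roll angle φ = 12.998° = 0.22685790 rad
x = r_b·(cos φ + φ·sin φ) = 110.057003·(0.97437792 + 0.22685790·0.22491704) = 112.852685
y = r_b·(sin φ − φ·cos φ) = 110.057003·(0.22491704 − 0.22685790·0.97437792) = 0.426110

x=112.852685 y=0.426110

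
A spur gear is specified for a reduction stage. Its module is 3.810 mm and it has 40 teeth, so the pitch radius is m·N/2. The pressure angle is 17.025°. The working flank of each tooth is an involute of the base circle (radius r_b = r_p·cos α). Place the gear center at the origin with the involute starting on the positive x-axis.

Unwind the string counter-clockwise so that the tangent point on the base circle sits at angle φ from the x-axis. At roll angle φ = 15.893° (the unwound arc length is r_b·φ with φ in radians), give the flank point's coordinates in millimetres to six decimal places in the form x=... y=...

x=75.610050 y=0.514371

pitch radius r_p = m·N/2 = 3.810·40/2 = 76.200000
base radius r_b = r_p·cos α = 76.200000·cos 17.025° = 72.860695
roll angle φ = 15.893° = 0.27738518 rad
x = r_b·(cos φ + φ·sin φ) = 72.860695·(0.96177477 + 0.27738518·0.27384172) = 75.610050
y = r_b·(sin φ − φ·cos φ) = 72.860695·(0.27384172 − 0.27738518·0.96177477) = 0.514371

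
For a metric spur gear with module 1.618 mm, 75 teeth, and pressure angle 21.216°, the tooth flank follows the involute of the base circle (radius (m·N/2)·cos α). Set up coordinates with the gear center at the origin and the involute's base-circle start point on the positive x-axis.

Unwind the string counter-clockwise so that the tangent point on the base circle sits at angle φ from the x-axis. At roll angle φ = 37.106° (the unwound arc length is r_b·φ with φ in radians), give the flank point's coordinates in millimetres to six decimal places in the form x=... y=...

pitch radius r_p = m·N/2 = 1.618·75/2 = 60.675000
base radius r_b = r_p·cos α = 60.675000·cos 21.216° = 56.562617
roll angle φ = 37.106° = 0.64762187 rad
x = r_b·(cos φ + φ·sin φ) = 56.562617·(0.79752076 + 0.64762187·0.60329151) = 67.209146
y = r_b·(sin φ − φ·cos φ) = 56.562617·(0.60329151 − 0.64762187·0.79752076) = 4.909614

x=67.209146 y=4.909614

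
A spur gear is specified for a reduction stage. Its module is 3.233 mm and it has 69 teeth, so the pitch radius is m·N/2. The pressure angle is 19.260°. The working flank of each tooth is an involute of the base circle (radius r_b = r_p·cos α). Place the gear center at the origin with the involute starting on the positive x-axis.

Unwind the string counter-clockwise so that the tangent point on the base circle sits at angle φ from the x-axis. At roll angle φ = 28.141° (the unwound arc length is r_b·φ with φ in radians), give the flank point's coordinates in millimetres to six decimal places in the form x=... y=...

pitch radius r_p = m·N/2 = 3.233·69/2 = 111.538500
base radius r_b = r_p·cos α = 111.538500·cos 19.260° = 105.295853
roll angle φ = 28.141° = 0.49115310 rad
x = r_b·(cos φ + φ·sin φ) = 105.295853·(0.88178959 + 0.49115310·0.47164300) = 117.240459
y = r_b·(sin φ − φ·cos φ) = 105.295853·(0.47164300 − 0.49115310·0.88178959) = 4.059082

x=117.240459 y=4.059082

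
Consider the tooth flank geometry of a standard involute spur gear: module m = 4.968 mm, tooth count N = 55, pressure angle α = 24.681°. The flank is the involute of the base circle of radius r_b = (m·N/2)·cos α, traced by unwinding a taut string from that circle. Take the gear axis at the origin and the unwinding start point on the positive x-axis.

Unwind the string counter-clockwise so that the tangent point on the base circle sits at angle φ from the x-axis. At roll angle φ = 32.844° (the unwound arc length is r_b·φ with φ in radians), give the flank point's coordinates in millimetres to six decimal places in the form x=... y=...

pitch radius r_p = m·N/2 = 4.968·55/2 = 136.620000
base radius r_b = r_p·cos α = 136.620000·cos 24.681° = 124.139312
roll angle φ = 32.844° = 0.57323594 rad
x = r_b·(cos φ + φ·sin φ) = 124.139312·(0.84015035 + 0.57323594·0.54235356) = 142.890171
y = r_b·(sin φ − φ·cos φ) = 124.139312·(0.54235356 − 0.57323594·0.84015035) = 7.541362

x=142.890171 y=7.541362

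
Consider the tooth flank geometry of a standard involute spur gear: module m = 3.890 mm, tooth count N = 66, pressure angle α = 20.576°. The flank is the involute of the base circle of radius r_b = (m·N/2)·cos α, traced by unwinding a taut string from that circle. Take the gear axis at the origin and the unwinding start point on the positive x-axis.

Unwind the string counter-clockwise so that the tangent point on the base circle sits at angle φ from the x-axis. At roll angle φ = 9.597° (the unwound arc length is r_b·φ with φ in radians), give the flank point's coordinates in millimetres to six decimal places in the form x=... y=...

pitch radius r_p = m·N/2 = 3.890·66/2 = 128.370000
base radius r_b = r_p·cos α = 128.370000·cos 20.576° = 120.180871
roll angle φ = 9.597° = 0.16749925 rad
x = r_b·(cos φ + φ·sin φ) = 120.180871·(0.98600477 + 0.16749925·0.16671712) = 121.854962
y = r_b·(sin φ − φ·cos φ) = 120.180871·(0.16671712 − 0.16749925·0.98600477) = 0.187730

x=121.854962 y=0.187730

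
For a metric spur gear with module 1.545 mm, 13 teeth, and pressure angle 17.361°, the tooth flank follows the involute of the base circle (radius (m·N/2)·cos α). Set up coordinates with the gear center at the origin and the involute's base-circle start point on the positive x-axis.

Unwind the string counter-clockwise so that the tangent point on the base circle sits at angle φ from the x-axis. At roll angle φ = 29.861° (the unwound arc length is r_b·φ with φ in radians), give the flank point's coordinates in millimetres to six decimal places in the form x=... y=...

x=10.799674 y=0.440122

pitch radius r_p = m·N/2 = 1.545·13/2 = 10.042500
base radius r_b = r_p·cos α = 10.042500·cos 17.361° = 9.585000
roll angle φ = 29.861° = 0.52117277 rad
x = r_b·(cos φ + φ·sin φ) = 9.585000·(0.86723586 + 0.52117277·0.49789755) = 10.799674
y = r_b·(sin φ − φ·cos φ) = 9.585000·(0.49789755 − 0.52117277·0.86723586) = 0.440122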